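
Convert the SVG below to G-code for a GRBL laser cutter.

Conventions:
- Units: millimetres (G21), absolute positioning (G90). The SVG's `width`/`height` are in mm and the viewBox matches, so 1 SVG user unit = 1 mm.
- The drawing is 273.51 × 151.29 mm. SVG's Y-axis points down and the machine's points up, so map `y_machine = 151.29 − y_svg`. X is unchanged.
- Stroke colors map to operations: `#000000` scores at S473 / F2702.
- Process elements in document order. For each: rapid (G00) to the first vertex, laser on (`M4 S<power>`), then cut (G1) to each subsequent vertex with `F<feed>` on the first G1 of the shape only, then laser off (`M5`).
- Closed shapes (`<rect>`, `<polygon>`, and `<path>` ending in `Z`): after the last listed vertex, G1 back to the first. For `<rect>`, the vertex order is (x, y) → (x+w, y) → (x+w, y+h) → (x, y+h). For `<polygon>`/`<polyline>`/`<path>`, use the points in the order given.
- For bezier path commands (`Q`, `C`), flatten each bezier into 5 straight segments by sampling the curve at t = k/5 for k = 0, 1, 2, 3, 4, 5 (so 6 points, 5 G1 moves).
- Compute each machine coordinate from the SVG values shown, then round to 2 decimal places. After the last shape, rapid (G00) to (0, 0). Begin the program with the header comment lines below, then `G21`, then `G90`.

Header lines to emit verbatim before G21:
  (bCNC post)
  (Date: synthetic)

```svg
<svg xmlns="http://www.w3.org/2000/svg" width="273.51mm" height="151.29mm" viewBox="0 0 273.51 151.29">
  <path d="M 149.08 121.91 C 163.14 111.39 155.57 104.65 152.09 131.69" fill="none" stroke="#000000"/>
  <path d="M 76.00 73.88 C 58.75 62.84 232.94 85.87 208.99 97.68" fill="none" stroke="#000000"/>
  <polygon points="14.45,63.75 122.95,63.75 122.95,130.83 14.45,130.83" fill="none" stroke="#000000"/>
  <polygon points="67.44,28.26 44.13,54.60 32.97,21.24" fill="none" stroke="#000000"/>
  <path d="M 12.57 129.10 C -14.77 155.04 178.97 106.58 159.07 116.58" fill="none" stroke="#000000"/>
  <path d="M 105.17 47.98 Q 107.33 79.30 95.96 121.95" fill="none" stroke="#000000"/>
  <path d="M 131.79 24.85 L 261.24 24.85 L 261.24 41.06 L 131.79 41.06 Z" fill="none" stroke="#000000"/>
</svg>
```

(bCNC post)
(Date: synthetic)
G21
G90
G00 X149.08 Y29.38
M4 S473
G1 X155.13 Y35.00 F2702
G1 X157.22 Y38.27
G1 X156.58 Y37.75
G1 X154.46 Y32.01
G1 X152.09 Y19.60
M5
G00 X76.00 Y77.41
M4 S473
G1 X85.51 Y80.31 F2702
G1 X122.26 Y77.20
G1 X167.56 Y70.27
G1 X202.70 Y61.68
G1 X208.99 Y53.61
M5
G00 X14.45 Y87.54
M4 S473
G1 X122.95 Y87.54 F2702
G1 X122.95 Y20.46
G1 X14.45 Y20.46
G1 X14.45 Y87.54
M5
G00 X67.44 Y123.03
M4 S473
G1 X44.13 Y96.69 F2702
G1 X32.97 Y130.05
G1 X67.44 Y123.03
M5
G00 X12.57 Y22.19
M4 S473
G1 X19.22 Y14.49 F2702
G1 X58.06 Y18.27
G1 X108.22 Y27.15
G1 X148.85 Y34.76
G1 X159.07 Y34.71
M5
G00 X105.17 Y103.31
M4 S473
G1 X105.49 Y90.33 F2702
G1 X104.73 Y76.44
G1 X102.89 Y61.65
G1 X99.97 Y45.95
G1 X95.96 Y29.34
M5
G00 X131.79 Y126.44
M4 S473
G1 X261.24 Y126.44 F2702
G1 X261.24 Y110.23
G1 X131.79 Y110.23
G1 X131.79 Y126.44
M5
G00 X0.00 Y0.00

1 u = 1 mm; y_m = 151.29 − y.

[1] `<path>` cubic bezier, #000000→score S473 F2702: (149.08,29.38) → (155.13,35.00) → (157.22,38.27) → (156.58,37.75) → (154.46,32.01) → (152.09,19.60)

[2] `<path>` cubic bezier, #000000→score S473 F2702: (76.00,77.41) → (85.51,80.31) → (122.26,77.20) → (167.56,70.27) → (202.70,61.68) → (208.99,53.61)

[3] `<polygon>` rectangle, #000000→score S473 F2702: (14.45,87.54) → (122.95,87.54) → (122.95,20.46) → (14.45,20.46) → (14.45,87.54) (closed)

[4] `<polygon>` regular polygon, #000000→score S473 F2702: (67.44,123.03) → (44.13,96.69) → (32.97,130.05) → (67.44,123.03) (closed)

[5] `<path>` cubic bezier, #000000→score S473 F2702: (12.57,22.19) → (19.22,14.49) → (58.06,18.27) → (108.22,27.15) → (148.85,34.76) → (159.07,34.71)

[6] `<path>` quadratic bezier, #000000→score S473 F2702: (105.17,103.31) → (105.49,90.33) → (104.73,76.44) → (102.89,61.65) → (99.97,45.95) → (95.96,29.34)

[7] `<path>` rectangle, #000000→score S473 F2702: (131.79,126.44) → (261.24,126.44) → (261.24,110.23) → (131.79,110.23) → (131.79,126.44) (closed)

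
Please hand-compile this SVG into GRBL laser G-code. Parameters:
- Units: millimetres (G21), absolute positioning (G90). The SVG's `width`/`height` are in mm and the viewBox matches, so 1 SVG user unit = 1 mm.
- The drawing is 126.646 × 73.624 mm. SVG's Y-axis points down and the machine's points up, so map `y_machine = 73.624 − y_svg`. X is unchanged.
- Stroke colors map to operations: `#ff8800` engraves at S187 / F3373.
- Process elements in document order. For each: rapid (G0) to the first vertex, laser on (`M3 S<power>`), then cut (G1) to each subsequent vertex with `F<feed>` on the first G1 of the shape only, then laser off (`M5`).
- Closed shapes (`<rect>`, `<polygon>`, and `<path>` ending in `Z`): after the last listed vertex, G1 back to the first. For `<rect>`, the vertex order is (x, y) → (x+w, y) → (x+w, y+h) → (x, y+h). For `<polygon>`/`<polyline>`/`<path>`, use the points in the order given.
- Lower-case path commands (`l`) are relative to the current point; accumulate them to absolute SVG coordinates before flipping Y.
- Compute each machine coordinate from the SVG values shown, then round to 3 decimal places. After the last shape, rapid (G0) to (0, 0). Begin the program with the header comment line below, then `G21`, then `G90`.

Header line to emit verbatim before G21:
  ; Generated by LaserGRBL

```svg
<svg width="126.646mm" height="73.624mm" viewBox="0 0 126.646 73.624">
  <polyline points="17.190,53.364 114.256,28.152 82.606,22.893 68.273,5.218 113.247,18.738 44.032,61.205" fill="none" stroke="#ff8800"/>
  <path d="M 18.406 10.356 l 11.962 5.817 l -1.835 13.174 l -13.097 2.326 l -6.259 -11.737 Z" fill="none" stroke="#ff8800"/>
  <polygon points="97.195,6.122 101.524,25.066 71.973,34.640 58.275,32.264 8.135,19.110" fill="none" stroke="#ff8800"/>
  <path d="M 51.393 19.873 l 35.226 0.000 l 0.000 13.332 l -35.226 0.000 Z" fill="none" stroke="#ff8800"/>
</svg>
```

Since the viewBox matches the mm dimensions, user units are millimetres directly. The only transform is the Y-flip y_m = 73.624 − y_svg.

Shape 1 is a open polyline drawn with `<polyline>`. Its stroke #ff8800 means engrave at S187, F3373. After flipping Y the toolpath is (17.190,20.260) → (114.256,45.472) → (82.606,50.731) → (68.273,68.406) → (113.247,54.886) → (44.032,12.419).

Shape 2 is a regular polygon drawn with `<path>`. Its stroke #ff8800 means engrave at S187, F3373. After flipping Y the toolpath is (18.406,63.268) → (30.368,57.451) → (28.533,44.277) → (15.436,41.951) → (9.177,53.688) → (18.406,63.268), returning to the start.

Shape 3 is a closed polygon drawn with `<polygon>`. Its stroke #ff8800 means engrave at S187, F3373. After flipping Y the toolpath is (97.195,67.502) → (101.524,48.558) → (71.973,38.984) → (58.275,41.360) → (8.135,54.514) → (97.195,67.502), returning to the start.

Shape 4 is a rectangle drawn with `<path>`. Its stroke #ff8800 means engrave at S187, F3373. After flipping Y the toolpath is (51.393,53.751) → (86.619,53.751) → (86.619,40.419) → (51.393,40.419) → (51.393,53.751), returning to the start.

; Generated by LaserGRBL
G21
G90
G0 X17.190 Y20.260
M3 S187
G1 X114.256 Y45.472 F3373
G1 X82.606 Y50.731
G1 X68.273 Y68.406
G1 X113.247 Y54.886
G1 X44.032 Y12.419
M5
G0 X18.406 Y63.268
M3 S187
G1 X30.368 Y57.451 F3373
G1 X28.533 Y44.277
G1 X15.436 Y41.951
G1 X9.177 Y53.688
G1 X18.406 Y63.268
M5
G0 X97.195 Y67.502
M3 S187
G1 X101.524 Y48.558 F3373
G1 X71.973 Y38.984
G1 X58.275 Y41.360
G1 X8.135 Y54.514
G1 X97.195 Y67.502
M5
G0 X51.393 Y53.751
M3 S187
G1 X86.619 Y53.751 F3373
G1 X86.619 Y40.419
G1 X51.393 Y40.419
G1 X51.393 Y53.751
M5
G0 X0.000 Y0.000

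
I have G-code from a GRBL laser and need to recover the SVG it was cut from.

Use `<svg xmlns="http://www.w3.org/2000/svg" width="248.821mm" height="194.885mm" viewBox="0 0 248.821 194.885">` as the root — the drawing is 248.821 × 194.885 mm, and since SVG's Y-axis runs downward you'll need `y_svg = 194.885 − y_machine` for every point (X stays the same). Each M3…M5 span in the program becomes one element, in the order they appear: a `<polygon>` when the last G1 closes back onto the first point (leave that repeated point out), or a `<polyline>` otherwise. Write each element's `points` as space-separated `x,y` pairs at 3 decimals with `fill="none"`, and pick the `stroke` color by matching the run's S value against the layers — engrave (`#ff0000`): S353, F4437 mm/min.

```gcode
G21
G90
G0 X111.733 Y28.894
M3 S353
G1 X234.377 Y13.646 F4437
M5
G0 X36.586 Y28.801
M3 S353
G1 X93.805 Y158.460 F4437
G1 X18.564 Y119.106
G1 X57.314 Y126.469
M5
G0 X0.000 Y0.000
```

<svg xmlns="http://www.w3.org/2000/svg" width="248.821mm" height="194.885mm" viewBox="0 0 248.821 194.885">
  <polyline points="111.733,165.991 234.377,181.239" fill="none" stroke="#ff0000"/>
  <polyline points="36.586,166.084 93.805,36.425 18.564,75.779 57.314,68.416" fill="none" stroke="#ff0000"/>
</svg>

y_svg = 194.885 − y_m. Every run uses S353, so all elements get stroke `#ff0000` (engrave).

[1] open run; points: 111.733,165.991 234.377,181.239

[2] open run; points: 36.586,166.084 93.805,36.425 18.564,75.779 57.314,68.416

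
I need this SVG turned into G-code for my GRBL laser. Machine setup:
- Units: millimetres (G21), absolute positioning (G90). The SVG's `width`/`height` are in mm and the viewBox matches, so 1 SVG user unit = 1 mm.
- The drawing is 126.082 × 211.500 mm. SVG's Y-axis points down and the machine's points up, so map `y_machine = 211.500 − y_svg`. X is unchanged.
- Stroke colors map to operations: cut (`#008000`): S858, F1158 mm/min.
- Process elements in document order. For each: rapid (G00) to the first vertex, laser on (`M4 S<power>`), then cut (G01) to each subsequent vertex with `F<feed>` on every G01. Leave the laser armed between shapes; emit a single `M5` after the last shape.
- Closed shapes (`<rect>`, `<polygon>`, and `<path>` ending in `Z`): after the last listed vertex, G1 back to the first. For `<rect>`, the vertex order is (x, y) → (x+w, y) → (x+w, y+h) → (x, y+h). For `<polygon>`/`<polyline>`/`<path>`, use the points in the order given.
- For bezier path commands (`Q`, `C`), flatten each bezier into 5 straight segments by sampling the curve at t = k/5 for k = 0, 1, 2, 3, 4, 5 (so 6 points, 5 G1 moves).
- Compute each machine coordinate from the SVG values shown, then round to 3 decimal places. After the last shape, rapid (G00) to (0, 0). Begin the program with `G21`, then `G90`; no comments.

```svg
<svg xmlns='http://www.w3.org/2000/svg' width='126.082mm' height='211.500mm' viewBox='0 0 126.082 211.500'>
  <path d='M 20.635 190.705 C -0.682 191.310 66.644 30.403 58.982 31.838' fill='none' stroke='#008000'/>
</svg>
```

G21
G90
G00 X20.635 Y20.795
M4 S858
G01 X17.173 Y37.223 F1158
G01 X27.131 Y76.868 F1158
G01 X42.655 Y124.186 F1158
G01 X55.890 Y163.633 F1158
G01 X58.982 Y179.662 F1158
M5
G00 X0.000 Y0.000

1 u = 1 mm; y_m = 211.500 − y.

[1] `<path>` cubic bezier, #008000→cut S858 F1158: (20.635,20.795) → (17.173,37.223) → (27.131,76.868) → (42.655,124.186) → (55.890,163.633) → (58.982,179.662)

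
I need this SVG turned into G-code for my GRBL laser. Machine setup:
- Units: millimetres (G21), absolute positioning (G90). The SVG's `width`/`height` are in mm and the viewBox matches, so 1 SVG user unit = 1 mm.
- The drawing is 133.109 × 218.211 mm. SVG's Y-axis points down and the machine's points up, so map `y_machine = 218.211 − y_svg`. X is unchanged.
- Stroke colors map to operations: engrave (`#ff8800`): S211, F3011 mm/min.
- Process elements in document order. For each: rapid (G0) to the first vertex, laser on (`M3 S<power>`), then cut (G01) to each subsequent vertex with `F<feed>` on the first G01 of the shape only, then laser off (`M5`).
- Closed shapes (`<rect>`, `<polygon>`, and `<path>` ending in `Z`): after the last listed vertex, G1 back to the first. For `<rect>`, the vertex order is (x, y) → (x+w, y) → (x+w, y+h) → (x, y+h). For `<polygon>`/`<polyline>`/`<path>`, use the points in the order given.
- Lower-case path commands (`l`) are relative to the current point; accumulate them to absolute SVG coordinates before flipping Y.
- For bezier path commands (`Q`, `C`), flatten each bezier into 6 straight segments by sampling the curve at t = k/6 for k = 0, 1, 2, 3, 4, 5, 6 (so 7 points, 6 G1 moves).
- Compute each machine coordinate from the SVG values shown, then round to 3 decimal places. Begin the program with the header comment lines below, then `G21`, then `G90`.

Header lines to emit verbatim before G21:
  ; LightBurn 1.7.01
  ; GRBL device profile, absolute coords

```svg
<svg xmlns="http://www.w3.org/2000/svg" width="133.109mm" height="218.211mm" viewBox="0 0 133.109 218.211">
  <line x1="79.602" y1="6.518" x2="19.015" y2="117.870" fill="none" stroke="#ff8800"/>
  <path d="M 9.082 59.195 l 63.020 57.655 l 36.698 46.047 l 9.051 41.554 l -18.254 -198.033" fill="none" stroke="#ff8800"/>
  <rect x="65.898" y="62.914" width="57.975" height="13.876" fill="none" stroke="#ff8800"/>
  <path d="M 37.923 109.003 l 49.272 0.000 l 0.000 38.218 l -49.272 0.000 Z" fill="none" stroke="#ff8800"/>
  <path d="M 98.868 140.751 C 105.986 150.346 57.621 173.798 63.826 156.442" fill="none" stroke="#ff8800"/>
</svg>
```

; LightBurn 1.7.01
; GRBL device profile, absolute coords
G21
G90
G0 X79.602 Y211.693
M3 S211
G01 X19.015 Y100.341 F3011
M5
G0 X9.082 Y159.016
M3 S211
G01 X72.102 Y101.361 F3011
G01 X108.800 Y55.314
G01 X117.851 Y13.760
G01 X99.597 Y211.793
M5
G0 X65.898 Y155.297
M3 S211
G01 X123.873 Y155.297 F3011
G01 X123.873 Y141.421
G01 X65.898 Y141.421
G01 X65.898 Y155.297
M5
G0 X37.923 Y109.208
M3 S211
G01 X87.195 Y109.208 F3011
G01 X87.195 Y70.990
G01 X37.923 Y70.990
G01 X37.923 Y109.208
M5
G0 X98.868 Y77.460
M3 S211
G01 X98.313 Y71.761 F3011
G01 X91.568 Y65.271
G01 X81.689 Y59.508
G01 X71.735 Y55.991
G01 X64.761 Y56.239
G01 X63.826 Y61.769
M5

1 u = 1 mm; y_m = 218.211 − y.

[1] `<line>` line segment, #ff8800→engrave S211 F3011: (79.602,211.693) → (19.015,100.341)

[2] `<path>` open polyline, #ff8800→engrave S211 F3011: (9.082,159.016) → (72.102,101.361) → (108.800,55.314) → (117.851,13.760) → (99.597,211.793)

[3] `<rect>` rectangle, #ff8800→engrave S211 F3011: (65.898,155.297) → (123.873,155.297) → (123.873,141.421) → (65.898,141.421) → (65.898,155.297) (closed)

[4] `<path>` rectangle, #ff8800→engrave S211 F3011: (37.923,109.208) → (87.195,109.208) → (87.195,70.990) → (37.923,70.990) → (37.923,109.208) (closed)

[5] `<path>` cubic bezier, #ff8800→engrave S211 F3011: (98.868,77.460) → (98.313,71.761) → (91.568,65.271) → (81.689,59.508) → (71.735,55.991) → (64.761,56.239) → (63.826,61.769)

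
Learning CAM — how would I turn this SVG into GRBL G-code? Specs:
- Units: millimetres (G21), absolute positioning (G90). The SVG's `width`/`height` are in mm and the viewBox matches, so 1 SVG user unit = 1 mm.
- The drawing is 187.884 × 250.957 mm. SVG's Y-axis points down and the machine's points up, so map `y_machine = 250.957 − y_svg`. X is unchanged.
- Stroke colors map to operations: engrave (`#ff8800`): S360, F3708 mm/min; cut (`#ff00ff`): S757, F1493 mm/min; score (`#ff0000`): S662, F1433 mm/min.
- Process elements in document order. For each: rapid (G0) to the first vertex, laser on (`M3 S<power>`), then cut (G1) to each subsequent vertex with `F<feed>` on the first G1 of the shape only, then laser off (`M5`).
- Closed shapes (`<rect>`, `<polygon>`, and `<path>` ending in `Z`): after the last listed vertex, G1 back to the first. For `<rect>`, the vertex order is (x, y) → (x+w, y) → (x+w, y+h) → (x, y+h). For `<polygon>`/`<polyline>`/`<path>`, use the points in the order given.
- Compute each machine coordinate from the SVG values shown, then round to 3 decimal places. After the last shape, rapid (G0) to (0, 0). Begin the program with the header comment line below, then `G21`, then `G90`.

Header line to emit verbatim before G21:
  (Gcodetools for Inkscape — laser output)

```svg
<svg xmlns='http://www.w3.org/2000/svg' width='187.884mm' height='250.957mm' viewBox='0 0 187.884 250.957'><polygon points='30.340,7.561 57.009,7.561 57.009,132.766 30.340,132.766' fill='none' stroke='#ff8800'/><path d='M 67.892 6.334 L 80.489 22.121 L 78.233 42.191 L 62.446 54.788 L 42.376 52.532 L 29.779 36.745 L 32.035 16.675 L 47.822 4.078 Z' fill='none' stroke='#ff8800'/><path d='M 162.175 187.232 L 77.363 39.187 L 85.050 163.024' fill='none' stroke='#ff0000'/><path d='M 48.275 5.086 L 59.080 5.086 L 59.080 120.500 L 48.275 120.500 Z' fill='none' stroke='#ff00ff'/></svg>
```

(Gcodetools for Inkscape — laser output)
G21
G90
G0 X30.340 Y243.396
M3 S360
G1 X57.009 Y243.396 F3708
G1 X57.009 Y118.191
G1 X30.340 Y118.191
G1 X30.340 Y243.396
M5
G0 X67.892 Y244.623
M3 S360
G1 X80.489 Y228.836 F3708
G1 X78.233 Y208.766
G1 X62.446 Y196.169
G1 X42.376 Y198.425
G1 X29.779 Y214.212
G1 X32.035 Y234.282
G1 X47.822 Y246.879
G1 X67.892 Y244.623
M5
G0 X162.175 Y63.725
M3 S662
G1 X77.363 Y211.770 F1433
G1 X85.050 Y87.933
M5
G0 X48.275 Y245.871
M3 S757
G1 X59.080 Y245.871 F1493
G1 X59.080 Y130.457
G1 X48.275 Y130.457
G1 X48.275 Y245.871
M5
G0 X0.000 Y0.000

1 u = 1 mm; y_m = 250.957 − y.

[1] `<polygon>` rectangle, #ff8800→engrave S360 F3708: (30.340,243.396) → (57.009,243.396) → (57.009,118.191) → (30.340,118.191) → (30.340,243.396) (closed)

[2] `<path>` regular polygon, #ff8800→engrave S360 F3708: (67.892,244.623) → (80.489,228.836) → (78.233,208.766) → (62.446,196.169) → (42.376,198.425) → (29.779,214.212) → (32.035,234.282) → (47.822,246.879) → (67.892,244.623) (closed)

[3] `<path>` open polyline, #ff0000→score S662 F1433: (162.175,63.725) → (77.363,211.770) → (85.050,87.933)

[4] `<path>` rectangle, #ff00ff→cut S757 F1493: (48.275,245.871) → (59.080,245.871) → (59.080,130.457) → (48.275,130.457) → (48.275,245.871) (closed)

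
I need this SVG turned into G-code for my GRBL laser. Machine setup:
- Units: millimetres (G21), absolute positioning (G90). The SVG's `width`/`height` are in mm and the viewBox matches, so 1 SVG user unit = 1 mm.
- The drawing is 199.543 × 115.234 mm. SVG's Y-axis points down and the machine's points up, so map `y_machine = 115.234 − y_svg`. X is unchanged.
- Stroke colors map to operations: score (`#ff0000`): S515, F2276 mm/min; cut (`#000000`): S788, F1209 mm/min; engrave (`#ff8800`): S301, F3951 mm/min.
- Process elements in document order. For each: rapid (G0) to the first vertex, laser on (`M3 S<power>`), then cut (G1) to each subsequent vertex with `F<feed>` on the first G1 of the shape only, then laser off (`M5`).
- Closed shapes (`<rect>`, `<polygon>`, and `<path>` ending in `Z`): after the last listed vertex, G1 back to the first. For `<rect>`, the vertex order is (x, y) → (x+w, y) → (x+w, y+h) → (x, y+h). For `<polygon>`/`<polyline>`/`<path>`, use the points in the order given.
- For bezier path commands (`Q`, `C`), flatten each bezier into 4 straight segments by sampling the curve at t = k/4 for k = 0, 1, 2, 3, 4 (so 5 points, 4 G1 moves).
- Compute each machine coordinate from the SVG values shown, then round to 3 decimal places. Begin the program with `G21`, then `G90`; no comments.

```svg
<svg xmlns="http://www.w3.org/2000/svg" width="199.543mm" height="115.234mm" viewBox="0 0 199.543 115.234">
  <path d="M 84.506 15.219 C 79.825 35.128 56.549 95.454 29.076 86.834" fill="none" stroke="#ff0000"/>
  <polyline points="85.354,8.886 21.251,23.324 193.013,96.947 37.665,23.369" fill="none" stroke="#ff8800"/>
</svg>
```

Since the viewBox matches the mm dimensions, user units are millimetres directly. The only transform is the Y-flip y_m = 115.234 − y_svg.

Shape 1 is a cubic bezier drawn with `<path>`. Its stroke #ff0000 means score at S515, F2276. After flipping Y the toolpath is (84.506,100.015) → (77.734,79.214) → (65.338,53.509) → (48.669,33.154) → (29.076,28.400).

Shape 2 is a open polyline drawn with `<polyline>`. Its stroke #ff8800 means engrave at S301, F3951. After flipping Y the toolpath is (85.354,106.348) → (21.251,91.910) → (193.013,18.287) → (37.665,91.865).

G21
G90
G0 X84.506 Y100.015
M3 S515
G1 X77.734 Y79.214 F2276
G1 X65.338 Y53.509
G1 X48.669 Y33.154
G1 X29.076 Y28.400
M5
G0 X85.354 Y106.348
M3 S301
G1 X21.251 Y91.910 F3951
G1 X193.013 Y18.287
G1 X37.665 Y91.865
M5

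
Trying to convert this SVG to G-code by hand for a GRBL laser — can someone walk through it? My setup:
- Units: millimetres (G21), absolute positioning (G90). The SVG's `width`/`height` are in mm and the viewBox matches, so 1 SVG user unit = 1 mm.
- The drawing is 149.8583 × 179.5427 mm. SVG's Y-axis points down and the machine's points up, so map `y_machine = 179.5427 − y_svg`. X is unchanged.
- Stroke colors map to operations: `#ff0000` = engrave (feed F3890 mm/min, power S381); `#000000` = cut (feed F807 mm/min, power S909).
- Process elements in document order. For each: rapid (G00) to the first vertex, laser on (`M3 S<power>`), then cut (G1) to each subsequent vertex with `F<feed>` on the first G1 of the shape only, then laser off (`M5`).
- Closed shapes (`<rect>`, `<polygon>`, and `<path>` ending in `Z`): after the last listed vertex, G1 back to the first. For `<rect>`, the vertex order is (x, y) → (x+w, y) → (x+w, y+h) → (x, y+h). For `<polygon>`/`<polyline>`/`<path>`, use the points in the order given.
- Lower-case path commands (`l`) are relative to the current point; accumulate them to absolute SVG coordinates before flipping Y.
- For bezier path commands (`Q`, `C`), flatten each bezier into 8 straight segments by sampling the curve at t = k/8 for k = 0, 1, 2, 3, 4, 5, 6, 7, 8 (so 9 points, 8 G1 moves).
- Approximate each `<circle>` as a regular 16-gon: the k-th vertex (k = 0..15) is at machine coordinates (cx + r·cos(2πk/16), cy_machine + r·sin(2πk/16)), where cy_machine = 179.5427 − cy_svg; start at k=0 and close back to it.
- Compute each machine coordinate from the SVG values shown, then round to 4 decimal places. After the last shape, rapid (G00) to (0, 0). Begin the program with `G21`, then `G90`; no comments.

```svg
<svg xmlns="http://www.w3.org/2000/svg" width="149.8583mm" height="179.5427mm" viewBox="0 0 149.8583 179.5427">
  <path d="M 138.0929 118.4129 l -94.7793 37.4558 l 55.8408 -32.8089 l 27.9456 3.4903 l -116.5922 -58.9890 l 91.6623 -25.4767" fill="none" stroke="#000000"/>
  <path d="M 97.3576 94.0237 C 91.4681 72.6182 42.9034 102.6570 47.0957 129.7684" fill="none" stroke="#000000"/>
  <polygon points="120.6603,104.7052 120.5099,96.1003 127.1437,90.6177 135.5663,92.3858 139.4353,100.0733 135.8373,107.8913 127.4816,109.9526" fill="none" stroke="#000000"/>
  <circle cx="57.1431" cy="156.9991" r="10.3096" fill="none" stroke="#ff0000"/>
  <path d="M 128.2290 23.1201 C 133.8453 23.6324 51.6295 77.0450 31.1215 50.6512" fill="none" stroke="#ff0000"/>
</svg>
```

G21
G90
G00 X138.0929 Y61.1298
M3 S909
G1 X43.3136 Y23.6740 F807
G1 X99.1544 Y56.4829
G1 X127.1000 Y52.9926
G1 X10.5078 Y111.9816
G1 X102.1701 Y137.4583
M5
G00 X97.3576 Y85.5190
M3 S909
G1 X93.3350 Y91.2408 F807
G1 X86.4300 Y92.7769
G1 X77.7609 Y90.7644
G1 X68.4460 Y85.8405
G1 X59.6037 Y78.6424
G1 X52.3523 Y69.8072
G1 X47.8102 Y59.9721
G1 X47.0957 Y49.7743
M5
G00 X120.6603 Y74.8375
M3 S909
G1 X120.5099 Y83.4424 F807
G1 X127.1437 Y88.9250
G1 X135.5663 Y87.1569
G1 X139.4353 Y79.4694
G1 X135.8373 Y71.6514
G1 X127.4816 Y69.5901
G1 X120.6603 Y74.8375
M5
G00 X67.4527 Y22.5436
M3 S381
G1 X66.6679 Y26.4889 F3890
G1 X64.4331 Y29.8336
G1 X61.0884 Y32.0684
G1 X57.1431 Y32.8532
G1 X53.1978 Y32.0684
G1 X49.8531 Y29.8336
G1 X47.6183 Y26.4889
G1 X46.8335 Y22.5436
G1 X47.6183 Y18.5983
G1 X49.8531 Y15.2536
G1 X53.1978 Y13.0188
G1 X57.1431 Y12.2340
G1 X61.0884 Y13.0188
G1 X64.4331 Y15.2536
G1 X66.6679 Y18.5983
G1 X67.4527 Y22.5436
M5
G00 X128.2290 Y156.4226
M3 S381
G1 X126.5101 Y154.0100 F3890
G1 X118.3093 Y148.1931
G1 X105.3791 Y140.5272
G1 X89.4719 Y132.5673
G1 X72.3401 Y125.8686
G1 X55.7362 Y121.9863
G1 X41.4125 Y122.4756
G1 X31.1215 Y128.8915
M5
G00 X0.0000 Y0.0000

viewBox `0 0 149.8583 179.5427` with mm width/height → 1 unit = 1 mm. Flip: y_m = 179.5427 − y_svg.

**Shape 1** — `<path>` open polyline, stroke `#000000` → cut (S909, F807). Machine vertices: (138.0929,61.1298) → (43.3136,23.6740) → (99.1544,56.4829) → (127.1000,52.9926) → (10.5078,111.9816) → (102.1701,137.4583). Open path.

**Shape 2** — `<path>` cubic bezier, stroke `#000000` → cut (S909, F807). Control points (SVG): P0=(97.3576,94.0237), P1=(91.4681,72.6182), P2=(42.9034,102.6570), P3=(47.0957,129.7684); sampled at t=k/8. Machine vertices: (97.3576,85.5190) → (93.3350,91.2408) → (86.4300,92.7769) → (77.7609,90.7644) → (68.4460,85.8405) → (59.6037,78.6424) → (52.3523,69.8072) → (47.8102,59.9721) → (47.0957,49.7743). Open path.

**Shape 3** — `<polygon>` regular polygon, stroke `#000000` → cut (S909, F807). Machine vertices: (120.6603,74.8375) → (120.5099,83.4424) → (127.1437,88.9250) → (135.5663,87.1569) → (139.4353,79.4694) → (135.8373,71.6514) → (127.4816,69.5901) → (120.6603,74.8375). Closed: final G1 returns to the first vertex.

**Shape 4** — `<circle>` circle, stroke `#ff0000` → engrave (S381, F3890). Machine vertices: (67.4527,22.5436) → (66.6679,26.4889) → (64.4331,29.8336) → (61.0884,32.0684) → (57.1431,32.8532) → (53.1978,32.0684) → (49.8531,29.8336) → (47.6183,26.4889) → (46.8335,22.5436) → (47.6183,18.5983) → (49.8531,15.2536) → (53.1978,13.0188) → (57.1431,12.2340) → (61.0884,13.0188) → (64.4331,15.2536) → (66.6679,18.5983) → (67.4527,22.5436). Closed: final G1 returns to the first vertex.

**Shape 5** — `<path>` cubic bezier, stroke `#ff0000` → engrave (S381, F3890). Control points (SVG): P0=(128.2290,23.1201), P1=(133.8453,23.6324), P2=(51.6295,77.0450), P3=(31.1215,50.6512); sampled at t=k/8. Machine vertices: (128.2290,156.4226) → (126.5101,154.0100) → (118.3093,148.1931) → (105.3791,140.5272) → (89.4719,132.5673) → (72.3401,125.8686) → (55.7362,121.9863) → (41.4125,122.4756) → (31.1215,128.8915). Open path.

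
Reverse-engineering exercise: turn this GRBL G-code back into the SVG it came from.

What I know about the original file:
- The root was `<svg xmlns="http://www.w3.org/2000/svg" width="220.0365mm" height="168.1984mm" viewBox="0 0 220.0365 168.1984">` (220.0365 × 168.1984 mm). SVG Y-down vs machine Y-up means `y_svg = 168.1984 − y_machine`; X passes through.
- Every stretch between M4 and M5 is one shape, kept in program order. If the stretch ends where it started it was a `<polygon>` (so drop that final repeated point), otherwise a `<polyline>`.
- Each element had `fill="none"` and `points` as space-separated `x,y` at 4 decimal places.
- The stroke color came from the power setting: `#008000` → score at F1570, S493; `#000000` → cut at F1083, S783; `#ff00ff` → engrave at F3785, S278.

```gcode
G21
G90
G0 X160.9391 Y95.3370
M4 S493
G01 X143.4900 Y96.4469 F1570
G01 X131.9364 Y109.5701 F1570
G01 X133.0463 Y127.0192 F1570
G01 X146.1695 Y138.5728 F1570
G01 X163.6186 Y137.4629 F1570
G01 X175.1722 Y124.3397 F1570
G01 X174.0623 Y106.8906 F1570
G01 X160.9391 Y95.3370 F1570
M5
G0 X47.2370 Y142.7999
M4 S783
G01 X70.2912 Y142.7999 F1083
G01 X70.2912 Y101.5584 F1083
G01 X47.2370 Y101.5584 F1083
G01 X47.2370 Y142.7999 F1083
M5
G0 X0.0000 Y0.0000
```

<svg xmlns="http://www.w3.org/2000/svg" width="220.0365mm" height="168.1984mm" viewBox="0 0 220.0365 168.1984">
  <polygon points="160.9391,72.8614 143.4900,71.7515 131.9364,58.6283 133.0463,41.1792 146.1695,29.6256 163.6186,30.7355 175.1722,43.8587 174.0623,61.3078" fill="none" stroke="#008000"/>
  <polygon points="47.2370,25.3985 70.2912,25.3985 70.2912,66.6400 47.2370,66.6400" fill="none" stroke="#000000"/>
</svg>

Machine Y-up, SVG Y-down with viewBox height 168.1984, so y_svg = 168.1984 − y_machine; X carries over.

Run 1: S493 ⇒ score layer `#008000`. The run returns to its start, so emit a `<polygon>` with points (Y-flipped): 160.9391,72.8614 143.4900,71.7515 131.9364,58.6283 133.0463,41.1792 146.1695,29.6256 163.6186,30.7355 175.1722,43.8587 174.0623,61.3078.

Run 2: S783 ⇒ cut layer `#000000`. The run returns to its start, so emit a `<polygon>` with points (Y-flipped): 47.2370,25.3985 70.2912,25.3985 70.2912,66.6400 47.2370,66.6400.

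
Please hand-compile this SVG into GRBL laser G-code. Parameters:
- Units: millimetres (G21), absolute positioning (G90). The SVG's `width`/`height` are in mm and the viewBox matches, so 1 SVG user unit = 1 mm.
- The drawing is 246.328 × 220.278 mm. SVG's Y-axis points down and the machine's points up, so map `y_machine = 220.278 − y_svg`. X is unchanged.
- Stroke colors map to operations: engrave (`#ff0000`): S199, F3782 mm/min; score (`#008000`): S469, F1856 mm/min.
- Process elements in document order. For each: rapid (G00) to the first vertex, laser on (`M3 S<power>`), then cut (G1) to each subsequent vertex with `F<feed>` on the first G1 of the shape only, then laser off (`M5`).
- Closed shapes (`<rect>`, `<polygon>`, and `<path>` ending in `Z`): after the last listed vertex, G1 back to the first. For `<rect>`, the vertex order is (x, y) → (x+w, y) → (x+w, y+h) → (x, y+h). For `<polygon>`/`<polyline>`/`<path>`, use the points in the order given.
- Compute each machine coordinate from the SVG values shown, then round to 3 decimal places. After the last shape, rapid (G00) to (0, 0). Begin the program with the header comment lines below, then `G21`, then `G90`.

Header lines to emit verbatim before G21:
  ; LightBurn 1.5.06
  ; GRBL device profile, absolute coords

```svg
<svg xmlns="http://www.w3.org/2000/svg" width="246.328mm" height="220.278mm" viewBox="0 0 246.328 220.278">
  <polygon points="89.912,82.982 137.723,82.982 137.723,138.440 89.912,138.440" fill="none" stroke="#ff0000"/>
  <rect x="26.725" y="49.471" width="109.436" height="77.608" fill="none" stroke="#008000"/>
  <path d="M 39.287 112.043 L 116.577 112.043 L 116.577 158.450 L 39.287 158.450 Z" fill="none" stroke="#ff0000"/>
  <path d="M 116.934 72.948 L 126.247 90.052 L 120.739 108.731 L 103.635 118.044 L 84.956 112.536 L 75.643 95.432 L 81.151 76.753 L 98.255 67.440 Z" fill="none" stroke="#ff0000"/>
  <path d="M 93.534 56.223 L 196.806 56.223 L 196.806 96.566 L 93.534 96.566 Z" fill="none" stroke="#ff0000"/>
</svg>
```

; LightBurn 1.5.06
; GRBL device profile, absolute coords
G21
G90
G00 X89.912 Y137.296
M3 S199
G1 X137.723 Y137.296 F3782
G1 X137.723 Y81.838
G1 X89.912 Y81.838
G1 X89.912 Y137.296
M5
G00 X26.725 Y170.807
M3 S469
G1 X136.161 Y170.807 F1856
G1 X136.161 Y93.199
G1 X26.725 Y93.199
G1 X26.725 Y170.807
M5
G00 X39.287 Y108.235
M3 S199
G1 X116.577 Y108.235 F3782
G1 X116.577 Y61.828
G1 X39.287 Y61.828
G1 X39.287 Y108.235
M5
G00 X116.934 Y147.330
M3 S199
G1 X126.247 Y130.226 F3782
G1 X120.739 Y111.547
G1 X103.635 Y102.234
G1 X84.956 Y107.742
G1 X75.643 Y124.846
G1 X81.151 Y143.525
G1 X98.255 Y152.838
G1 X116.934 Y147.330
M5
G00 X93.534 Y164.055
M3 S199
G1 X196.806 Y164.055 F3782
G1 X196.806 Y123.712
G1 X93.534 Y123.712
G1 X93.534 Y164.055
M5
G00 X0.000 Y0.000

viewBox `0 0 246.328 220.278` with mm width/height → 1 unit = 1 mm. Flip: y_m = 220.278 − y_svg.

**Shape 1** — `<polygon>` rectangle, stroke `#ff0000` → engrave (S199, F3782). Machine vertices: (89.912,137.296) → (137.723,137.296) → (137.723,81.838) → (89.912,81.838) → (89.912,137.296). Closed: final G1 returns to the first vertex.

**Shape 2** — `<rect>` rectangle, stroke `#008000` → score (S469, F1856). Machine vertices: (26.725,170.807) → (136.161,170.807) → (136.161,93.199) → (26.725,93.199) → (26.725,170.807). Closed: final G1 returns to the first vertex.

**Shape 3** — `<path>` rectangle, stroke `#ff0000` → engrave (S199, F3782). Machine vertices: (39.287,108.235) → (116.577,108.235) → (116.577,61.828) → (39.287,61.828) → (39.287,108.235). Closed: final G1 returns to the first vertex.

**Shape 4** — `<path>` regular polygon, stroke `#ff0000` → engrave (S199, F3782). Machine vertices: (116.934,147.330) → (126.247,130.226) → (120.739,111.547) → (103.635,102.234) → (84.956,107.742) → (75.643,124.846) → (81.151,143.525) → (98.255,152.838) → (116.934,147.330). Closed: final G1 returns to the first vertex.

**Shape 5** — `<path>` rectangle, stroke `#ff0000` → engrave (S199, F3782). Machine vertices: (93.534,164.055) → (196.806,164.055) → (196.806,123.712) → (93.534,123.712) → (93.534,164.055). Closed: final G1 returns to the first vertex.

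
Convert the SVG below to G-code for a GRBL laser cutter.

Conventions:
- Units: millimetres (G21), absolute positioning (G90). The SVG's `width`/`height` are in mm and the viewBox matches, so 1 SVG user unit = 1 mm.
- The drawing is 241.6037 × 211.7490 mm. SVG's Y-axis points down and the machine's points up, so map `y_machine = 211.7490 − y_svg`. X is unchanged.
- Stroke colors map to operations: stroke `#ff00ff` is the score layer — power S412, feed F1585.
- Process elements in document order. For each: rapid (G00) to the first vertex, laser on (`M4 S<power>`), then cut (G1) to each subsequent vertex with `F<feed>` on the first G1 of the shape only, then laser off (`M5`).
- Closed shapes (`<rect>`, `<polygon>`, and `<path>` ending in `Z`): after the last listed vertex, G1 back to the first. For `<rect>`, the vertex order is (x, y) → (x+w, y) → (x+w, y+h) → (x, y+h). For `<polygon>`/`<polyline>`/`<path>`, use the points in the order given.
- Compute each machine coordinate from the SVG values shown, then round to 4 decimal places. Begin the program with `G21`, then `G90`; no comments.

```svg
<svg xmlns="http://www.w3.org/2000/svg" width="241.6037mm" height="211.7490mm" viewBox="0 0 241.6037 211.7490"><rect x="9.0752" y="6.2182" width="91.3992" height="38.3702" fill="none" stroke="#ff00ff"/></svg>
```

G21
G90
G00 X9.0752 Y205.5308
M4 S412
G1 X100.4744 Y205.5308 F1585
G1 X100.4744 Y167.1606
G1 X9.0752 Y167.1606
G1 X9.0752 Y205.5308
M5

Since the viewBox matches the mm dimensions, user units are millimetres directly. The only transform is the Y-flip y_m = 211.7490 − y_svg.

Shape 1 is a rectangle drawn with `<rect>`. Its stroke #ff00ff means score at S412, F1585. After flipping Y the toolpath is (9.0752,205.5308) → (100.4744,205.5308) → (100.4744,167.1606) → (9.0752,167.1606) → (9.0752,205.5308), returning to the start.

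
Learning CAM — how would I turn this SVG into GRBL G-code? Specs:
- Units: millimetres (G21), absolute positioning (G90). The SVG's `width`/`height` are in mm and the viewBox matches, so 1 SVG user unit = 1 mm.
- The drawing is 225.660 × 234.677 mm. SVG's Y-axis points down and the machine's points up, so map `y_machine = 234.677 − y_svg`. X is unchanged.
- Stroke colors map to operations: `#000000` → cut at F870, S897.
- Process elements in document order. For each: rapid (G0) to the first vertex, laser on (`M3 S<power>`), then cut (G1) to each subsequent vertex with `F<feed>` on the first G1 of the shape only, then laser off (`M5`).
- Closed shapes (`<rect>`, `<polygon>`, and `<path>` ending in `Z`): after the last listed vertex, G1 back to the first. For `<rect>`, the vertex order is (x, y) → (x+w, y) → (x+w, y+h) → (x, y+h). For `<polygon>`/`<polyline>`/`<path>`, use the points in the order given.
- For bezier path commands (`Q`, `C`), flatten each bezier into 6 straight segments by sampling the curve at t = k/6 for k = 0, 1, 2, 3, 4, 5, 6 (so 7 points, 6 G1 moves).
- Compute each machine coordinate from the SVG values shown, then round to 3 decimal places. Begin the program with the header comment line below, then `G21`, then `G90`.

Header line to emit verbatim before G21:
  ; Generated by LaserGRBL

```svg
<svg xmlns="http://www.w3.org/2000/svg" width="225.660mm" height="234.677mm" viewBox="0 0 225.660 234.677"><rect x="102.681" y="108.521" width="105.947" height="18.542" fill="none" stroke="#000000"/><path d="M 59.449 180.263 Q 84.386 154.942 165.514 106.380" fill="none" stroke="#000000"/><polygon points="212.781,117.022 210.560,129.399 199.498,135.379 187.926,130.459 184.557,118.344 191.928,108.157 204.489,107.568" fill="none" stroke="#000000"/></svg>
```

viewBox `0 0 225.660 234.677` with mm width/height → 1 unit = 1 mm. Flip: y_m = 234.677 − y_svg.

**Shape 1** — `<rect>` rectangle, stroke `#000000` → cut (S897, F870). Machine vertices: (102.681,126.156) → (208.628,126.156) → (208.628,107.614) → (102.681,107.614) → (102.681,126.156). Closed: final G1 returns to the first vertex.

**Shape 2** — `<path>` quadratic bezier, stroke `#000000` → cut (S897, F870). Control points (SVG): P0=(59.449,180.263), P1=(84.386,154.942), P2=(165.514,106.380); sampled at t=k/6. Machine vertices: (59.449,54.414) → (69.322,63.500) → (82.317,73.877) → (98.434,85.545) → (117.672,98.505) → (140.032,112.755) → (165.514,128.297). Open path.

**Shape 3** — `<polygon>` regular polygon, stroke `#000000` → cut (S897, F870). Machine vertices: (212.781,117.655) → (210.560,105.278) → (199.498,99.298) → (187.926,104.218) → (184.557,116.333) → (191.928,126.520) → (204.489,127.109) → (212.781,117.655). Closed: final G1 returns to the first vertex.

; Generated by LaserGRBL
G21
G90
G0 X102.681 Y126.156
M3 S897
G1 X208.628 Y126.156 F870
G1 X208.628 Y107.614
G1 X102.681 Y107.614
G1 X102.681 Y126.156
M5
G0 X59.449 Y54.414
M3 S897
G1 X69.322 Y63.500 F870
G1 X82.317 Y73.877
G1 X98.434 Y85.545
G1 X117.672 Y98.505
G1 X140.032 Y112.755
G1 X165.514 Y128.297
M5
G0 X212.781 Y117.655
M3 S897
G1 X210.560 Y105.278 F870
G1 X199.498 Y99.298
G1 X187.926 Y104.218
G1 X184.557 Y116.333
G1 X191.928 Y126.520
G1 X204.489 Y127.109
G1 X212.781 Y117.655
M5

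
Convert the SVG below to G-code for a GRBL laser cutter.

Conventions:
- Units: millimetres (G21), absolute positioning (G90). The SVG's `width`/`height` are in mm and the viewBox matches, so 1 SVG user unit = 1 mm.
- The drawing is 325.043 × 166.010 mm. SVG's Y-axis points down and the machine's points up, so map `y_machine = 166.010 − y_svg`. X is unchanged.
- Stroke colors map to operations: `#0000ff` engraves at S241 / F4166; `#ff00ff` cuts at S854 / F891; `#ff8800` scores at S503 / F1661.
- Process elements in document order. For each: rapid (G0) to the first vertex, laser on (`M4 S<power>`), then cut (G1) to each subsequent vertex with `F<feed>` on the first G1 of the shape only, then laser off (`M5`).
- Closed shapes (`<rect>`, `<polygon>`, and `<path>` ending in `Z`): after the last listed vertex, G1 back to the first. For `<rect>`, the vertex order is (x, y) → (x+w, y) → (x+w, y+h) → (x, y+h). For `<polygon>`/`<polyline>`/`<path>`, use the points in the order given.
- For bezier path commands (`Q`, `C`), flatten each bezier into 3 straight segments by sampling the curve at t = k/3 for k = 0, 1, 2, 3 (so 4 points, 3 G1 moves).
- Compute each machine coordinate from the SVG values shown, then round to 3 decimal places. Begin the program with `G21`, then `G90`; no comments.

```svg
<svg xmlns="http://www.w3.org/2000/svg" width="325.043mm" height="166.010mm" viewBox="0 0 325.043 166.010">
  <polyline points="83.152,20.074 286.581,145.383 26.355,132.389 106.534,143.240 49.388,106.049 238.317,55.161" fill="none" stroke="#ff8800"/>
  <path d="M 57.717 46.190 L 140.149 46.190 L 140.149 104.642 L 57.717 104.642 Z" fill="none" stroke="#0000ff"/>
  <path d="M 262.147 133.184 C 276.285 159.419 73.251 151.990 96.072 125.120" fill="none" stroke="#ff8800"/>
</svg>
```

Since the viewBox matches the mm dimensions, user units are millimetres directly. The only transform is the Y-flip y_m = 166.010 − y_svg.

Shape 1 is a open polyline drawn with `<polyline>`. Its stroke #ff8800 means score at S503, F1661. After flipping Y the toolpath is (83.152,145.936) → (286.581,20.627) → (26.355,33.621) → (106.534,22.770) → (49.388,59.961) → (238.317,110.849).

Shape 2 is a rectangle drawn with `<path>`. Its stroke #0000ff means engrave at S241, F4166. After flipping Y the toolpath is (57.717,119.820) → (140.149,119.820) → (140.149,61.368) → (57.717,61.368) → (57.717,119.820), returning to the start.

Shape 3 is a cubic bezier drawn with `<path>`. Its stroke #ff8800 means score at S503, F1661. After flipping Y the toolpath is (262.147,32.826) → (220.303,17.286) → (132.128,21.027) → (96.072,40.890).

G21
G90
G0 X83.152 Y145.936
M4 S503
G1 X286.581 Y20.627 F1661
G1 X26.355 Y33.621
G1 X106.534 Y22.770
G1 X49.388 Y59.961
G1 X238.317 Y110.849
M5
G0 X57.717 Y119.820
M4 S241
G1 X140.149 Y119.820 F4166
G1 X140.149 Y61.368
G1 X57.717 Y61.368
G1 X57.717 Y119.820
M5
G0 X262.147 Y32.826
M4 S503
G1 X220.303 Y17.286 F1661
G1 X132.128 Y21.027
G1 X96.072 Y40.890
M5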